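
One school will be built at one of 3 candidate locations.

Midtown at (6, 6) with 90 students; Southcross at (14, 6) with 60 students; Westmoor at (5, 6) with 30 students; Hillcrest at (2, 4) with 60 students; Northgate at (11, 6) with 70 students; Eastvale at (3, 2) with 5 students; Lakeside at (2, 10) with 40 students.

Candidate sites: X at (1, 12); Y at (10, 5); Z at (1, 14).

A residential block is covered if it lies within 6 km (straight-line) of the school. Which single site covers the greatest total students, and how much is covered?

Coverage radius r = 6 km; a point is covered iff (Δx)²+(Δy)² ≤ 6² = 36.
  X (1, 12): covers {Lakeside} → 40
  Y (10, 5): covers {Midtown, Southcross, Westmoor, Northgate} → 250
  Z (1, 14): covers {Lakeside} → 40
Maximum coverage at Y: 250 students.

Y, covering 250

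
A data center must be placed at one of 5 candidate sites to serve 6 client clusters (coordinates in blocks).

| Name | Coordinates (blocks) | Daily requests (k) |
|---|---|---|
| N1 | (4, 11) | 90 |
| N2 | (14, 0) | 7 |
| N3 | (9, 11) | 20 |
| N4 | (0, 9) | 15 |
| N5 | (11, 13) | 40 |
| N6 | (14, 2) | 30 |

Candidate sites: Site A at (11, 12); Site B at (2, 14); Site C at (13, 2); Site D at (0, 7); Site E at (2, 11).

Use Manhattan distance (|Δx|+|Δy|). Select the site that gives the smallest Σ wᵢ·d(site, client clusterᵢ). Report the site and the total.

Site A, total 1525 blocks

Total weighted distance at each candidate:
  Site A (11, 12): total = 1525
  Site B (2, 14): total = 2057
  Site C (13, 2): total = 2751
  Site D (0, 7): total = 2407
  Site E (2, 11): total = 1611
Minimum is at Site A with total 1525 blocks.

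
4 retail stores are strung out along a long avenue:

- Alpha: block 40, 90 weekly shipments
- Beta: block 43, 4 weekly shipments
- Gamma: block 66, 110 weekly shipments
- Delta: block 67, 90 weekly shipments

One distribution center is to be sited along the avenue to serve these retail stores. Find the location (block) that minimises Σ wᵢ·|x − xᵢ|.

x = 66

For a sum of weighted absolute distances on a line, the optimum is the weighted median (not the mean). Total weight W = 294; half-weight = 147.
Sort by position and accumulate weight:
  block 40 (Alpha, w=90) → cum 90
  block 43 (Beta, w=4) → cum 94
  block 66 (Gamma, w=110) → cum 204  ≥ 147 → median here
  block 67 (Delta, w=90) → cum 294
Optimal location: block 66.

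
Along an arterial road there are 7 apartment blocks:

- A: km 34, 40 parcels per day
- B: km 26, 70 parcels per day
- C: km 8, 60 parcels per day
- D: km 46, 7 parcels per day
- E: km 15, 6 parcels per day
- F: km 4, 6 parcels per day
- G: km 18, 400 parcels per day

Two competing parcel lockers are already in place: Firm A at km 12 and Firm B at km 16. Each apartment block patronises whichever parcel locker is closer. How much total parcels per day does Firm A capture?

66

The indifferent point is the midpoint (12+16)/2 = 14; apartment blocks left of it (closer to Firm A at 12) go to Firm A, those right go to Firm B.
  F at 4 (w=6) → Firm A
  C at 8 (w=60) → Firm A
  E at 15 (w=6) → Firm B
  G at 18 (w=400) → Firm B
  B at 26 (w=70) → Firm B
  A at 34 (w=40) → Firm B
  D at 46 (w=7) → Firm B
Firm A captures 66; Firm B captures 523.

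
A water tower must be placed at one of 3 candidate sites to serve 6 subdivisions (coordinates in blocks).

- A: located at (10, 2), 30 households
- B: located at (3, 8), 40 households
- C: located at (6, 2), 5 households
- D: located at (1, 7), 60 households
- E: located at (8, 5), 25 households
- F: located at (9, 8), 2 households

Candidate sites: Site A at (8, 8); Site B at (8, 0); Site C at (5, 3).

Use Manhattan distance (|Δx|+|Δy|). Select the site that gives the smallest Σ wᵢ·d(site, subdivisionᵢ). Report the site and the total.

Total weighted distance at each candidate:
  Site A (8, 8): total = 1037
  Site B (8, 0): total = 1643
  Site C (5, 3): total = 1093
Minimum is at Site A with total 1037 blocks.

Site A, total 1037 blocks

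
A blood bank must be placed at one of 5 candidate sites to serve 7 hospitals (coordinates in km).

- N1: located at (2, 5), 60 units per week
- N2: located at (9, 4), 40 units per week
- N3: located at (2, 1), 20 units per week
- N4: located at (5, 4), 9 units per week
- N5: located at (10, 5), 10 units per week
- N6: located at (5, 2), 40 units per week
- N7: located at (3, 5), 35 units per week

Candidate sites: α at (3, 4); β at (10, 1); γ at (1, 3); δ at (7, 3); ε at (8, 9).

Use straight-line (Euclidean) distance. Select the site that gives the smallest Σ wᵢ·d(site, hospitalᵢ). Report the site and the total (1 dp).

α, total 624.9 km

Total weighted distance at each candidate:
  α (3, 4): total = 624.9
  β (10, 1): total = 1401.8
  γ (1, 3): total = 894.6
  δ (7, 3): total = 822.4
  ε (8, 9): total = 1462.6
Minimum is at α with total 624.9 km.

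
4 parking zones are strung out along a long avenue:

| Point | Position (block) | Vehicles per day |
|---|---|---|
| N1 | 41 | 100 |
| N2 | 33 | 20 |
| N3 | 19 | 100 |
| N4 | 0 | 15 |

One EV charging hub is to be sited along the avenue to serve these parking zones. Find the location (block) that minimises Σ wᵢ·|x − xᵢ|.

For a sum of weighted absolute distances on a line, the optimum is the weighted median (not the mean). Total weight W = 235; half-weight = 117.5.
Sort by position and accumulate weight:
  block 0 (N4, w=15) → cum 15
  block 19 (N3, w=100) → cum 115
  block 33 (N2, w=20) → cum 135  ≥ 117.5 → median here
  block 41 (N1, w=100) → cum 235
Optimal location: block 33.

x = 33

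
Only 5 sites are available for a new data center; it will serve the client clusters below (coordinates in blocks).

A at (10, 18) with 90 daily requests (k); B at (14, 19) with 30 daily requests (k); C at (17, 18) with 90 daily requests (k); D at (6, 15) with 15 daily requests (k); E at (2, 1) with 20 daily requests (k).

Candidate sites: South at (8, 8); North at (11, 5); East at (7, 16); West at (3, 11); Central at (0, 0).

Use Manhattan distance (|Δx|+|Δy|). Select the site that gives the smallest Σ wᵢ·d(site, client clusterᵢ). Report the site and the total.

Total weighted distance at each candidate:
  South (8, 8): total = 3695
  North (11, 5): total = 3965
  East (7, 16): total = 2260
  West (3, 11): total = 4045
  Central (0, 0): total = 7035
Minimum is at East with total 2260 blocks.

East, total 2260 blocks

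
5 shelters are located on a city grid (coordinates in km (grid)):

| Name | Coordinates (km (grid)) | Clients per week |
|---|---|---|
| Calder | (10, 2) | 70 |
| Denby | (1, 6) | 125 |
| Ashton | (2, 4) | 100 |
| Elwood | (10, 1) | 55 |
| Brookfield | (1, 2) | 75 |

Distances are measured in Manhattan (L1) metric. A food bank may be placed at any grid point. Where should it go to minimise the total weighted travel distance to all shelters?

Manhattan distance separates: Σwᵢ(|x−xᵢ|+|y−yᵢ|) = Σwᵢ|x−xᵢ| + Σwᵢ|y−yᵢ|, so x and y are optimised independently as 1-D weighted medians.
Total weight W = 425; half = 212.5.
x-coordinate, sorted with cumulative weight:
  x=1 (Denby, w=125) cum 125
  x=1 (Brookfield, w=75) cum 200
  x=2 (Ashton, w=100) cum 300  ← median
  x=10 (Calder, w=70) cum 370
  x=10 (Elwood, w=55) cum 425
⇒ x* = 2
y-coordinate, sorted with cumulative weight:
  y=1 (Elwood, w=55) cum 55
  y=2 (Calder, w=70) cum 125
  y=2 (Brookfield, w=75) cum 200
  y=4 (Ashton, w=100) cum 300  ← median
  y=6 (Denby, w=125) cum 425
⇒ y* = 4

(2, 4)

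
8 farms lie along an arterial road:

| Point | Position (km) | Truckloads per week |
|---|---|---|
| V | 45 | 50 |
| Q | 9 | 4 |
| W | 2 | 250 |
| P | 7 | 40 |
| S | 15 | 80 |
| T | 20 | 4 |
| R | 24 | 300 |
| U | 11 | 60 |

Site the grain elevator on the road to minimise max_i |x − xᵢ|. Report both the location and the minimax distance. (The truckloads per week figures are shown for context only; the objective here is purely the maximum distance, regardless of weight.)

location 23.5, max distance 21.5

The 1-center on a line is the midpoint of the two extreme points: leftmost at 2, rightmost at 45.
Optimal location = (2 + 45)/2 = 23.5; maximum distance = (45 − 2)/2 = 21.5.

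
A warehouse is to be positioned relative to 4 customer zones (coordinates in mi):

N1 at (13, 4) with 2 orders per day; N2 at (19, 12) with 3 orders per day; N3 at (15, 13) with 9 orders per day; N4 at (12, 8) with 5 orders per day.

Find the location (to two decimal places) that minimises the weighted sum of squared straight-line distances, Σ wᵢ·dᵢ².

The minimiser of Σwᵢ‖p−pᵢ‖² is the weighted centroid p* = (Σwᵢpᵢ)/(Σwᵢ).
Σwᵢ = 19.
Σwᵢxᵢ = 2·13 + 3·19 + 9·15 + 5·12 = 278.
Σwᵢyᵢ = 2·4 + 3·12 + 9·13 + 5·8 = 201.
x* = 278/19 = 14.63, y* = 201/19 = 10.58.

(14.63, 10.58)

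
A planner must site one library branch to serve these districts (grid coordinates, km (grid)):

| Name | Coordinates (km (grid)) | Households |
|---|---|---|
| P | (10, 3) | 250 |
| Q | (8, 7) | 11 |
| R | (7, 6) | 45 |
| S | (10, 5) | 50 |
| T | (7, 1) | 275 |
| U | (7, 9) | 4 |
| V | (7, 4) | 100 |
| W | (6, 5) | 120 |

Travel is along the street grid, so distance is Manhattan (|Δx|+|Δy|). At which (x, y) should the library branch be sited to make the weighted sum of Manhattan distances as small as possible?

Manhattan distance separates: Σwᵢ(|x−xᵢ|+|y−yᵢ|) = Σwᵢ|x−xᵢ| + Σwᵢ|y−yᵢ|, so x and y are optimised independently as 1-D weighted medians.
Total weight W = 855; half = 427.5.
x-coordinate, sorted with cumulative weight:
  x=6 (W, w=120) cum 120
  x=7 (R, w=45) cum 165
  x=7 (T, w=275) cum 440  ← median
  x=7 (U, w=4) cum 444
  x=7 (V, w=100) cum 544
  x=8 (Q, w=11) cum 555
  x=10 (P, w=250) cum 805
  x=10 (S, w=50) cum 855
⇒ x* = 7
y-coordinate, sorted with cumulative weight:
  y=1 (T, w=275) cum 275
  y=3 (P, w=250) cum 525  ← median
  y=4 (V, w=100) cum 625
  y=5 (S, w=50) cum 675
  y=5 (W, w=120) cum 795
  y=6 (R, w=45) cum 840
  y=7 (Q, w=11) cum 851
  y=9 (U, w=4) cum 855
⇒ y* = 3

(7, 3)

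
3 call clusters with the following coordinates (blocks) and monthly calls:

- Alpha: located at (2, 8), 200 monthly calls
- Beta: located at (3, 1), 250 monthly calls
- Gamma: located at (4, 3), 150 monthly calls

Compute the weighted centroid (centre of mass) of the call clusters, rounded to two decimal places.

The minimiser of Σwᵢ‖p−pᵢ‖² is the weighted centroid p* = (Σwᵢpᵢ)/(Σwᵢ).
Σwᵢ = 600.
Σwᵢxᵢ = 200·2 + 250·3 + 150·4 = 1750.
Σwᵢyᵢ = 200·8 + 250·1 + 150·3 = 2300.
x* = 1750/600 = 2.92, y* = 2300/600 = 3.83.

(2.92, 3.83)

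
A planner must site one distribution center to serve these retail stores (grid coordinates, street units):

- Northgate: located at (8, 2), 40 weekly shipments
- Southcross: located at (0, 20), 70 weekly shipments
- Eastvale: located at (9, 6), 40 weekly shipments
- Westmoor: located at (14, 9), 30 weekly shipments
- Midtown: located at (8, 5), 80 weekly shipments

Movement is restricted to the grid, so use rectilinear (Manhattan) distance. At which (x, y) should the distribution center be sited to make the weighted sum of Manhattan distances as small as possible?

Manhattan distance separates: Σwᵢ(|x−xᵢ|+|y−yᵢ|) = Σwᵢ|x−xᵢ| + Σwᵢ|y−yᵢ|, so x and y are optimised independently as 1-D weighted medians.
Total weight W = 260; half = 130.
x-coordinate, sorted with cumulative weight:
  x=0 (Southcross, w=70) cum 70
  x=8 (Northgate, w=40) cum 110
  x=8 (Midtown, w=80) cum 190  ← median
  x=9 (Eastvale, w=40) cum 230
  x=14 (Westmoor, w=30) cum 260
⇒ x* = 8
y-coordinate, sorted with cumulative weight:
  y=2 (Northgate, w=40) cum 40
  y=5 (Midtown, w=80) cum 120
  y=6 (Eastvale, w=40) cum 160  ← median
  y=9 (Westmoor, w=30) cum 190
  y=20 (Southcross, w=70) cum 260
⇒ y* = 6

(8, 6)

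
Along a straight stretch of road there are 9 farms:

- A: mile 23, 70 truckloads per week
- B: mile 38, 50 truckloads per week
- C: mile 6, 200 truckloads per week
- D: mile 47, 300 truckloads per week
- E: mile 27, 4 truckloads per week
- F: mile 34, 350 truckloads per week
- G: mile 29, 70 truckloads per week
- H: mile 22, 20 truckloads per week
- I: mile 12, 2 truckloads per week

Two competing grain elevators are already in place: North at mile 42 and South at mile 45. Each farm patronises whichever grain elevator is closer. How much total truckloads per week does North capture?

766

The indifferent point is the midpoint (42+45)/2 = 43.5; farms left of it (closer to North at 42) go to North, those right go to South.
  C at 6 (w=200) → North
  I at 12 (w=2) → North
  H at 22 (w=20) → North
  A at 23 (w=70) → North
  E at 27 (w=4) → North
  G at 29 (w=70) → North
  F at 34 (w=350) → North
  B at 38 (w=50) → North
  D at 47 (w=300) → South
North captures 766; South captures 300.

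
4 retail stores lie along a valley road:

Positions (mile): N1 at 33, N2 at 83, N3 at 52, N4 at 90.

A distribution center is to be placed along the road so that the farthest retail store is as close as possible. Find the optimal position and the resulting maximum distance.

location 61.5, max distance 28.5

The 1-center on a line is the midpoint of the two extreme points: leftmost at 33, rightmost at 90.
Optimal location = (33 + 90)/2 = 61.5; maximum distance = (90 − 33)/2 = 28.5.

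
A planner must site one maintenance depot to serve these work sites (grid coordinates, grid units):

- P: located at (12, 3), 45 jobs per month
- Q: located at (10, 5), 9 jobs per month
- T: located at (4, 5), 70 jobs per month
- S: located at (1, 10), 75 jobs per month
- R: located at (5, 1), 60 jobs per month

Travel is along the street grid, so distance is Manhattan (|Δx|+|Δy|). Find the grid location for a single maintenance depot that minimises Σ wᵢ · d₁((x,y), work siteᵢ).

Manhattan distance separates: Σwᵢ(|x−xᵢ|+|y−yᵢ|) = Σwᵢ|x−xᵢ| + Σwᵢ|y−yᵢ|, so x and y are optimised independently as 1-D weighted medians.
Total weight W = 259; half = 129.5.
x-coordinate, sorted with cumulative weight:
  x=1 (S, w=75) cum 75
  x=4 (T, w=70) cum 145  ← median
  x=5 (R, w=60) cum 205
  x=10 (Q, w=9) cum 214
  x=12 (P, w=45) cum 259
⇒ x* = 4
y-coordinate, sorted with cumulative weight:
  y=1 (R, w=60) cum 60
  y=3 (P, w=45) cum 105
  y=5 (Q, w=9) cum 114
  y=5 (T, w=70) cum 184  ← median
  y=10 (S, w=75) cum 259
⇒ y* = 5

(4, 5)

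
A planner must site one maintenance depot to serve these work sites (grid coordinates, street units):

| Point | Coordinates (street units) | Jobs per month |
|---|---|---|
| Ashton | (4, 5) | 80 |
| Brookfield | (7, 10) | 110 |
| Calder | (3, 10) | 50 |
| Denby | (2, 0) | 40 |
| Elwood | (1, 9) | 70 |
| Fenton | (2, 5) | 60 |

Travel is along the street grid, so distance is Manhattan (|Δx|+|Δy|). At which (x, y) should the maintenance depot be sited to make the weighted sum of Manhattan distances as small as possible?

Manhattan distance separates: Σwᵢ(|x−xᵢ|+|y−yᵢ|) = Σwᵢ|x−xᵢ| + Σwᵢ|y−yᵢ|, so x and y are optimised independently as 1-D weighted medians.
Total weight W = 410; half = 205.
x-coordinate, sorted with cumulative weight:
  x=1 (Elwood, w=70) cum 70
  x=2 (Denby, w=40) cum 110
  x=2 (Fenton, w=60) cum 170
  x=3 (Calder, w=50) cum 220  ← median
  x=4 (Ashton, w=80) cum 300
  x=7 (Brookfield, w=110) cum 410
⇒ x* = 3
y-coordinate, sorted with cumulative weight:
  y=0 (Denby, w=40) cum 40
  y=5 (Ashton, w=80) cum 120
  y=5 (Fenton, w=60) cum 180
  y=9 (Elwood, w=70) cum 250  ← median
  y=10 (Brookfield, w=110) cum 360
  y=10 (Calder, w=50) cum 410
⇒ y* = 9

(3, 9)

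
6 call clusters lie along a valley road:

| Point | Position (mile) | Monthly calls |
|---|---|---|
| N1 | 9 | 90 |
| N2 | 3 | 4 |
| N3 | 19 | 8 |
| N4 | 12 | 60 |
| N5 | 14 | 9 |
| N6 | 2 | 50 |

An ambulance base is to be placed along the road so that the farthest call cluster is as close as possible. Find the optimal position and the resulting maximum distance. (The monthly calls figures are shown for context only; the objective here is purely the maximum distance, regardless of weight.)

The 1-center on a line is the midpoint of the two extreme points: leftmost at 2, rightmost at 19.
Optimal location = (2 + 19)/2 = 10.5; maximum distance = (19 − 2)/2 = 8.5.

location 10.5, max distance 8.5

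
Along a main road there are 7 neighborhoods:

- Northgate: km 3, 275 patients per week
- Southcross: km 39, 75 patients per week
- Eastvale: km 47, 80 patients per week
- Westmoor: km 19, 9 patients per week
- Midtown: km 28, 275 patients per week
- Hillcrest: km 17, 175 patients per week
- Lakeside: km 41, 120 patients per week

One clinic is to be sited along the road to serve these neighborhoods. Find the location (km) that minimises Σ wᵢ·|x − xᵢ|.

For a sum of weighted absolute distances on a line, the optimum is the weighted median (not the mean). Total weight W = 1009; half-weight = 504.5.
Sort by position and accumulate weight:
  km 3 (Northgate, w=275) → cum 275
  km 17 (Hillcrest, w=175) → cum 450
  km 19 (Westmoor, w=9) → cum 459
  km 28 (Midtown, w=275) → cum 734  ≥ 504.5 → median here
  km 39 (Southcross, w=75) → cum 809
  km 41 (Lakeside, w=120) → cum 929
  km 47 (Eastvale, w=80) → cum 1009
Optimal location: km 28.

x = 28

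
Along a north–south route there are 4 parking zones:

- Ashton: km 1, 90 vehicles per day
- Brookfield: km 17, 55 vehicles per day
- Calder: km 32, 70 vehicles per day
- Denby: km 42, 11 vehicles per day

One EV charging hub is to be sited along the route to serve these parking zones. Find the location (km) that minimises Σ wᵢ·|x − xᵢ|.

x = 17

For a sum of weighted absolute distances on a line, the optimum is the weighted median (not the mean). Total weight W = 226; half-weight = 113.
Sort by position and accumulate weight:
  km 1 (Ashton, w=90) → cum 90
  km 17 (Brookfield, w=55) → cum 145  ≥ 113 → median here
  km 32 (Calder, w=70) → cum 215
  km 42 (Denby, w=11) → cum 226
Optimal location: km 17.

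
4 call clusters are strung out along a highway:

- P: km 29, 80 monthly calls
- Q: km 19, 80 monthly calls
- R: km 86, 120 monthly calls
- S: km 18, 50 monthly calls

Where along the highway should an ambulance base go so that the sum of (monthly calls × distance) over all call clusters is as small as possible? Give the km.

For a sum of weighted absolute distances on a line, the optimum is the weighted median (not the mean). Total weight W = 330; half-weight = 165.
Sort by position and accumulate weight:
  km 18 (S, w=50) → cum 50
  km 19 (Q, w=80) → cum 130
  km 29 (P, w=80) → cum 210  ≥ 165 → median here
  km 86 (R, w=120) → cum 330
Optimal location: km 29.

x = 29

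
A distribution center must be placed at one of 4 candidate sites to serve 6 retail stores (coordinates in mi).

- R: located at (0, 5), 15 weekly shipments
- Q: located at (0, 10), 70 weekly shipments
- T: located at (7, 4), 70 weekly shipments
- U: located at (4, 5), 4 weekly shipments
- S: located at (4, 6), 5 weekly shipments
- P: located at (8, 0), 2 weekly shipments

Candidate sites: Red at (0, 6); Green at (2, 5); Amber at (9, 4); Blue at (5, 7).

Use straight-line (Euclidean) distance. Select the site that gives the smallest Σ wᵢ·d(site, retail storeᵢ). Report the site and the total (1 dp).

Total weighted distance at each candidate:
  Red (0, 6): total = 861.1
  Green (2, 5): total = 798.7
  Amber (9, 4): total = 1088.6
  Blue (5, 7): total = 772.6
Minimum is at Blue with total 772.6 mi.

Blue, total 772.6 mi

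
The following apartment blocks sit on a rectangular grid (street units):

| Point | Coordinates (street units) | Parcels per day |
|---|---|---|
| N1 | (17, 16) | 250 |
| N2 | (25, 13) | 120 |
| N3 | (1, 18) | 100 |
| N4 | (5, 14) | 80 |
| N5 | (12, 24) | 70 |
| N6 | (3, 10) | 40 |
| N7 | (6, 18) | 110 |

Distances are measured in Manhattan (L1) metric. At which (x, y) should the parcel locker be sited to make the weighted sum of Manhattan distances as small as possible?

Manhattan distance separates: Σwᵢ(|x−xᵢ|+|y−yᵢ|) = Σwᵢ|x−xᵢ| + Σwᵢ|y−yᵢ|, so x and y are optimised independently as 1-D weighted medians.
Total weight W = 770; half = 385.
x-coordinate, sorted with cumulative weight:
  x=1 (N3, w=100) cum 100
  x=3 (N6, w=40) cum 140
  x=5 (N4, w=80) cum 220
  x=6 (N7, w=110) cum 330
  x=12 (N5, w=70) cum 400  ← median
  x=17 (N1, w=250) cum 650
  x=25 (N2, w=120) cum 770
⇒ x* = 12
y-coordinate, sorted with cumulative weight:
  y=10 (N6, w=40) cum 40
  y=13 (N2, w=120) cum 160
  y=14 (N4, w=80) cum 240
  y=16 (N1, w=250) cum 490  ← median
  y=18 (N3, w=100) cum 590
  y=18 (N7, w=110) cum 700
  y=24 (N5, w=70) cum 770
⇒ y* = 16

(12, 16)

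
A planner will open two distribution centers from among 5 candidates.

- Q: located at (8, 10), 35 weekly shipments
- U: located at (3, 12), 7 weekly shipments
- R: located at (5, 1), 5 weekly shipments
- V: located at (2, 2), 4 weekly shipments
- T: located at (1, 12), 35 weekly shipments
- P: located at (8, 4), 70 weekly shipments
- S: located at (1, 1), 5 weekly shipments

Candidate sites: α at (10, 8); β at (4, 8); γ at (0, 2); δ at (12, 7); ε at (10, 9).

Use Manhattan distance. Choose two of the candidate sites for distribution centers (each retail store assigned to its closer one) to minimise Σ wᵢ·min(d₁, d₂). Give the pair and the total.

{α, β}, total 962

Evaluate every pair (each demand assigned to the nearer of the two):
  {α, β}: total = 962
  {β, ε}: total = 997
  {α, γ}: total = 1070
  {β, γ}: total = 1098
  {γ, ε}: total = 1098
  {β, δ}: total = 1102
  {α, ε}: total = 1211
  {γ, δ}: total = 1259
  {α, δ}: total = 1288
  {δ, ε}: total = 1295
Best pair: {α, β} with total 962.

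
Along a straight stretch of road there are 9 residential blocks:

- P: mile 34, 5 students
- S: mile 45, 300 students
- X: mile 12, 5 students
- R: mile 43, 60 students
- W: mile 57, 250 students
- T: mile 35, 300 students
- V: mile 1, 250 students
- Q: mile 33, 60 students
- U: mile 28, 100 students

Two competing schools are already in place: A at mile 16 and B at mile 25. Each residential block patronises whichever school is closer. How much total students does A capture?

255

The indifferent point is the midpoint (16+25)/2 = 20.5; residential blocks left of it (closer to A at 16) go to A, those right go to B.
  V at 1 (w=250) → A
  X at 12 (w=5) → A
  U at 28 (w=100) → B
  Q at 33 (w=60) → B
  P at 34 (w=5) → B
  T at 35 (w=300) → B
  R at 43 (w=60) → B
  S at 45 (w=300) → B
  W at 57 (w=250) → B
A captures 255; B captures 1075.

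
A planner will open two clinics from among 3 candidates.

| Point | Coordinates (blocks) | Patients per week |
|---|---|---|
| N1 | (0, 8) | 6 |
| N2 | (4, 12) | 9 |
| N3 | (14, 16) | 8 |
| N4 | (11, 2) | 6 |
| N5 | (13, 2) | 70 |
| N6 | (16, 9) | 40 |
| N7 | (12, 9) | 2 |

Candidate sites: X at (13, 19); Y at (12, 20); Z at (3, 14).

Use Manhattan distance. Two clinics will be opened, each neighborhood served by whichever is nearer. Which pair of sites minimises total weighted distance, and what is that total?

{X, Z}, total 1959

Evaluate every pair (each demand assigned to the nearer of the two):
  {X, Z}: total = 1959
  {X, Y}: total = 2166
  {Y, Z}: total = 2195
Best pair: {X, Z} with total 1959.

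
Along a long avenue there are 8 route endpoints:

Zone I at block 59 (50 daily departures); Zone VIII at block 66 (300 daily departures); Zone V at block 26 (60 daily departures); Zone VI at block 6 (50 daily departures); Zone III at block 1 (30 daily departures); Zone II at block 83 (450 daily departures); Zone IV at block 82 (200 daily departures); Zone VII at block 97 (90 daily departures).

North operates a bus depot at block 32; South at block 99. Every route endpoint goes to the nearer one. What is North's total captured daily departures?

The indifferent point is the midpoint (32+99)/2 = 65.5; route endpoints left of it (closer to North at 32) go to North, those right go to South.
  Zone III at 1 (w=30) → North
  Zone VI at 6 (w=50) → North
  Zone V at 26 (w=60) → North
  Zone I at 59 (w=50) → North
  Zone VIII at 66 (w=300) → South
  Zone IV at 82 (w=200) → South
  Zone II at 83 (w=450) → South
  Zone VII at 97 (w=90) → South
North captures 190; South captures 1040.

190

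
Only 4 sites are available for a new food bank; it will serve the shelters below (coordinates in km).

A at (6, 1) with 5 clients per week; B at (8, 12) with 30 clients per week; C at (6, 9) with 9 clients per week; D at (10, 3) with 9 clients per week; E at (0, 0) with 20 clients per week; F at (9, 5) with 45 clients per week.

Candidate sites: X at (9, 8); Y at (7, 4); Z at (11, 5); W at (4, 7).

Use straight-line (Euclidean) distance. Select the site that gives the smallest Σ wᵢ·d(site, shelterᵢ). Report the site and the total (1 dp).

Y, total 593.9 km

Total weighted distance at each candidate:
  X (9, 8): total = 612.0
  Y (7, 4): total = 593.9
  Z (11, 5): total = 669.9
  W (4, 7): total = 717.6
Minimum is at Y with total 593.9 km.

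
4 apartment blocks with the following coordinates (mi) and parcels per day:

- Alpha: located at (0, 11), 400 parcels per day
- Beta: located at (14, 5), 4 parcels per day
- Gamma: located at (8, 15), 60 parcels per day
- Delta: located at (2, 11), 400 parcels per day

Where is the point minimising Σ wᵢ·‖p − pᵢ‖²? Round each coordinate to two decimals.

The minimiser of Σwᵢ‖p−pᵢ‖² is the weighted centroid p* = (Σwᵢpᵢ)/(Σwᵢ).
Σwᵢ = 864.
Σwᵢxᵢ = 400·0 + 4·14 + 60·8 + 400·2 = 1336.
Σwᵢyᵢ = 400·11 + 4·5 + 60·15 + 400·11 = 9720.
x* = 1336/864 = 1.55, y* = 9720/864 = 11.25.

(1.55, 11.25)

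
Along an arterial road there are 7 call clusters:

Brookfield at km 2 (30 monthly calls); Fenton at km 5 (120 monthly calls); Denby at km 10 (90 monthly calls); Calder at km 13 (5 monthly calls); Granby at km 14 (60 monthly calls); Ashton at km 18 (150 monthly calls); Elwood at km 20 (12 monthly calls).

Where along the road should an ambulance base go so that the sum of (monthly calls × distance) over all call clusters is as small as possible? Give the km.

For a sum of weighted absolute distances on a line, the optimum is the weighted median (not the mean). Total weight W = 467; half-weight = 233.5.
Sort by position and accumulate weight:
  km 2 (Brookfield, w=30) → cum 30
  km 5 (Fenton, w=120) → cum 150
  km 10 (Denby, w=90) → cum 240  ≥ 233.5 → median here
  km 13 (Calder, w=5) → cum 245
  km 14 (Granby, w=60) → cum 305
  km 18 (Ashton, w=150) → cum 455
  km 20 (Elwood, w=12) → cum 467
Optimal location: km 10.

x = 10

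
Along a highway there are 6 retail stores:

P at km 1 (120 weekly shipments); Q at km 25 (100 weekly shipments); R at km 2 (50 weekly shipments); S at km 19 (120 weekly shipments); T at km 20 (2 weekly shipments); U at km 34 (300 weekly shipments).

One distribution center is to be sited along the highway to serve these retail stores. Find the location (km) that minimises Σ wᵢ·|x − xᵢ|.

For a sum of weighted absolute distances on a line, the optimum is the weighted median (not the mean). Total weight W = 692; half-weight = 346.
Sort by position and accumulate weight:
  km 1 (P, w=120) → cum 120
  km 2 (R, w=50) → cum 170
  km 19 (S, w=120) → cum 290
  km 20 (T, w=2) → cum 292
  km 25 (Q, w=100) → cum 392  ≥ 346 → median here
  km 34 (U, w=300) → cum 692
Optimal location: km 25.

x = 25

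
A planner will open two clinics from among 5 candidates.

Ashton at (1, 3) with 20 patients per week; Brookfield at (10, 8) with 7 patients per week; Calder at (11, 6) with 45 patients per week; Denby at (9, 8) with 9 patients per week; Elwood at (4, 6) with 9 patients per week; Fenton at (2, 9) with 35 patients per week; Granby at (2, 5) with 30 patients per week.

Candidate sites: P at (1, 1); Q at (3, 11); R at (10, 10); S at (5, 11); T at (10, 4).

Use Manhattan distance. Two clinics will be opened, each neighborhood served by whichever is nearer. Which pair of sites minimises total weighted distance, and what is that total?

{Q, T}, total 777

Evaluate every pair (each demand assigned to the nearer of the two):
  {Q, T}: total = 777
  {P, T}: total = 785
  {Q, R}: total = 835
  {P, R}: total = 843
  {S, T}: total = 907
  {R, S}: total = 1005
  {P, S}: total = 1033
  {R, T}: total = 1033
  {P, Q}: total = 1085
  {Q, S}: total = 1183
Best pair: {Q, T} with total 777.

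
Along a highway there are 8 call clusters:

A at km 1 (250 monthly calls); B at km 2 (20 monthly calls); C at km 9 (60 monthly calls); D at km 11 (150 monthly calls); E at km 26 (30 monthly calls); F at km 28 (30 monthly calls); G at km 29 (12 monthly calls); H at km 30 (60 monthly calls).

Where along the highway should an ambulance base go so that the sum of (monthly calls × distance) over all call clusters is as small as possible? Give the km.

For a sum of weighted absolute distances on a line, the optimum is the weighted median (not the mean). Total weight W = 612; half-weight = 306.
Sort by position and accumulate weight:
  km 1 (A, w=250) → cum 250
  km 2 (B, w=20) → cum 270
  km 9 (C, w=60) → cum 330  ≥ 306 → median here
  km 11 (D, w=150) → cum 480
  km 26 (E, w=30) → cum 510
  km 28 (F, w=30) → cum 540
  km 29 (G, w=12) → cum 552
  km 30 (H, w=60) → cum 612
Optimal location: km 9.

x = 9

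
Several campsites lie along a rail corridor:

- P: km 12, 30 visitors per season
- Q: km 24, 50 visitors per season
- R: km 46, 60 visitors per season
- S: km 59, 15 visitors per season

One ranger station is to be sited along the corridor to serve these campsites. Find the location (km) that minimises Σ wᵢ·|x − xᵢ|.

x = 24

For a sum of weighted absolute distances on a line, the optimum is the weighted median (not the mean). Total weight W = 155; half-weight = 77.5.
Sort by position and accumulate weight:
  km 12 (P, w=30) → cum 30
  km 24 (Q, w=50) → cum 80  ≥ 77.5 → median here
  km 46 (R, w=60) → cum 140
  km 59 (S, w=15) → cum 155
Optimal location: km 24.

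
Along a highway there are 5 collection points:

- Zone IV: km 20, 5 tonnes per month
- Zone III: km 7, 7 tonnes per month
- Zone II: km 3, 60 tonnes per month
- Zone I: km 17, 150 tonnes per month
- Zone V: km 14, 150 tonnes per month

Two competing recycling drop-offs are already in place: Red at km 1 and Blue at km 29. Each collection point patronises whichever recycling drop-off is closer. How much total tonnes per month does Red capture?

The indifferent point is the midpoint (1+29)/2 = 15; collection points left of it (closer to Red at 1) go to Red, those right go to Blue.
  Zone II at 3 (w=60) → Red
  Zone III at 7 (w=7) → Red
  Zone V at 14 (w=150) → Red
  Zone I at 17 (w=150) → Blue
  Zone IV at 20 (w=5) → Blue
Red captures 217; Blue captures 155.

217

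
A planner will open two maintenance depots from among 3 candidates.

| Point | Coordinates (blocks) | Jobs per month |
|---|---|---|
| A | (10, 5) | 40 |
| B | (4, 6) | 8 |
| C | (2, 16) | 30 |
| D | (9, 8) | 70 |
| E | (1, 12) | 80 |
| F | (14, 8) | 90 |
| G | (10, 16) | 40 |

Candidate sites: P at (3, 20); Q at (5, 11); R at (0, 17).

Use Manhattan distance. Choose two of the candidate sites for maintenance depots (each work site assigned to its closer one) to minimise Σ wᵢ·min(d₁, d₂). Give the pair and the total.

Evaluate every pair (each demand assigned to the nearer of the two):
  {Q, R}: total = 2948
  {P, Q}: total = 3008
  {P, R}: total = 5340
Best pair: {Q, R} with total 2948.

{Q, R}, total 2948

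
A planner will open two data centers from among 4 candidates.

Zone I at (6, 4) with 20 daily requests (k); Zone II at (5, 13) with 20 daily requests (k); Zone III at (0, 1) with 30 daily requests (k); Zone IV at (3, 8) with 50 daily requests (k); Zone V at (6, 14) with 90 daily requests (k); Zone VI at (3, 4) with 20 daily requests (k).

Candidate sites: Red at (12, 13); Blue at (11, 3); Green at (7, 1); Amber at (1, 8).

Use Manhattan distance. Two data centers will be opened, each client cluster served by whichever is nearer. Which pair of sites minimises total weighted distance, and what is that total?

{Red, Amber}, total 1410

Evaluate every pair (each demand assigned to the nearer of the two):
  {Red, Amber}: total = 1410
  {Green, Amber}: total = 1680
  {Red, Green}: total = 1750
  {Blue, Amber}: total = 1750
  {Red, Blue}: total = 2110
  {Blue, Green}: total = 2520
Best pair: {Red, Amber} with total 1410.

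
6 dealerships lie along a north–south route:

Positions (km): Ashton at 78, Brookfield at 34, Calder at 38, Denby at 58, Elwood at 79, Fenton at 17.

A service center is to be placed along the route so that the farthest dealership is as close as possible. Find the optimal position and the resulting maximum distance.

The 1-center on a line is the midpoint of the two extreme points: leftmost at 17, rightmost at 79.
Optimal location = (17 + 79)/2 = 48; maximum distance = (79 − 17)/2 = 31.

location 48, max distance 31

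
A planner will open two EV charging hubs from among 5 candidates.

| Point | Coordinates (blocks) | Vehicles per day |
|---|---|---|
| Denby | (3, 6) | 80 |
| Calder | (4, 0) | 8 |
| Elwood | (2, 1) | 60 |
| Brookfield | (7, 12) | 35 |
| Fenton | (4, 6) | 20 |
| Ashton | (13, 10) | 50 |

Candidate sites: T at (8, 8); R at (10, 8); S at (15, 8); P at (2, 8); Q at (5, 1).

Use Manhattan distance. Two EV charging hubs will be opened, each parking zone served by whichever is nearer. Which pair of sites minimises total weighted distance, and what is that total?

{R, P}, total 1315

Evaluate every pair (each demand assigned to the nearer of the two):
  {R, P}: total = 1315
  {S, P}: total = 1335
  {T, P}: total = 1345
  {R, Q}: total = 1371
  {T, Q}: total = 1401
  {P, Q}: total = 1481
  {S, Q}: total = 1496
  {T, S}: total = 1931
  {T, R}: total = 1981
  {R, S}: total = 2337
Best pair: {R, P} with total 1315.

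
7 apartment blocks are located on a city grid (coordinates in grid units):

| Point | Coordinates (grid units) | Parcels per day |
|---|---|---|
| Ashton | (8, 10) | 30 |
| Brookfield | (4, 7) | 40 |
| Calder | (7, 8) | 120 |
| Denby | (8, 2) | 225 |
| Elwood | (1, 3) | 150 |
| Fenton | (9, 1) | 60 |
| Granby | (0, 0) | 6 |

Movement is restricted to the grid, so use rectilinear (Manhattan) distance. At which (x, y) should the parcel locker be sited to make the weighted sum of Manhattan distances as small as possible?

Manhattan distance separates: Σwᵢ(|x−xᵢ|+|y−yᵢ|) = Σwᵢ|x−xᵢ| + Σwᵢ|y−yᵢ|, so x and y are optimised independently as 1-D weighted medians.
Total weight W = 631; half = 315.5.
x-coordinate, sorted with cumulative weight:
  x=0 (Granby, w=6) cum 6
  x=1 (Elwood, w=150) cum 156
  x=4 (Brookfield, w=40) cum 196
  x=7 (Calder, w=120) cum 316  ← median
  x=8 (Ashton, w=30) cum 346
  x=8 (Denby, w=225) cum 571
  x=9 (Fenton, w=60) cum 631
⇒ x* = 7
y-coordinate, sorted with cumulative weight:
  y=0 (Granby, w=6) cum 6
  y=1 (Fenton, w=60) cum 66
  y=2 (Denby, w=225) cum 291
  y=3 (Elwood, w=150) cum 441  ← median
  y=7 (Brookfield, w=40) cum 481
  y=8 (Calder, w=120) cum 601
  y=10 (Ashton, w=30) cum 631
⇒ y* = 3

(7, 3)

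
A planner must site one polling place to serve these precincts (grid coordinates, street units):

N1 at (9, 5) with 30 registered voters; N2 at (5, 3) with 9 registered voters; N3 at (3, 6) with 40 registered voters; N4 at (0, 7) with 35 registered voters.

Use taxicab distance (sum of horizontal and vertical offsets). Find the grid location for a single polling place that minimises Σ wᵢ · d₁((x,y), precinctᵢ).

(3, 6)

Manhattan distance separates: Σwᵢ(|x−xᵢ|+|y−yᵢ|) = Σwᵢ|x−xᵢ| + Σwᵢ|y−yᵢ|, so x and y are optimised independently as 1-D weighted medians.
Total weight W = 114; half = 57.
x-coordinate, sorted with cumulative weight:
  x=0 (N4, w=35) cum 35
  x=3 (N3, w=40) cum 75  ← median
  x=5 (N2, w=9) cum 84
  x=9 (N1, w=30) cum 114
⇒ x* = 3
y-coordinate, sorted with cumulative weight:
  y=3 (N2, w=9) cum 9
  y=5 (N1, w=30) cum 39
  y=6 (N3, w=40) cum 79  ← median
  y=7 (N4, w=35) cum 114
⇒ y* = 6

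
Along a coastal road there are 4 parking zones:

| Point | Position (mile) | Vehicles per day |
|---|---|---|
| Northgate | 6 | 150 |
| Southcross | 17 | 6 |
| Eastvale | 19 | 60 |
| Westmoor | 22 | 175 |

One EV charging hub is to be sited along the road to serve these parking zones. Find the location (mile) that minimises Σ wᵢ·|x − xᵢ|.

For a sum of weighted absolute distances on a line, the optimum is the weighted median (not the mean). Total weight W = 391; half-weight = 195.5.
Sort by position and accumulate weight:
  mile 6 (Northgate, w=150) → cum 150
  mile 17 (Southcross, w=6) → cum 156
  mile 19 (Eastvale, w=60) → cum 216  ≥ 195.5 → median here
  mile 22 (Westmoor, w=175) → cum 391
Optimal location: mile 19.

x = 19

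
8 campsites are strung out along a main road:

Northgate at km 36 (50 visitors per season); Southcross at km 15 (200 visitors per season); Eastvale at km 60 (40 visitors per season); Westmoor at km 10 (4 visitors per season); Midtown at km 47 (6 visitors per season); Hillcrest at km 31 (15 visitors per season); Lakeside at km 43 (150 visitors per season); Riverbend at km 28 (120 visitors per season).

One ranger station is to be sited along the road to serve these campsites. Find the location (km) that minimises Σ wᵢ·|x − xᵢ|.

x = 28

For a sum of weighted absolute distances on a line, the optimum is the weighted median (not the mean). Total weight W = 585; half-weight = 292.5.
Sort by position and accumulate weight:
  km 10 (Westmoor, w=4) → cum 4
  km 15 (Southcross, w=200) → cum 204
  km 28 (Riverbend, w=120) → cum 324  ≥ 292.5 → median here
  km 31 (Hillcrest, w=15) → cum 339
  km 36 (Northgate, w=50) → cum 389
  km 43 (Lakeside, w=150) → cum 539
  km 47 (Midtown, w=6) → cum 545
  km 60 (Eastvale, w=40) → cum 585
Optimal location: km 28.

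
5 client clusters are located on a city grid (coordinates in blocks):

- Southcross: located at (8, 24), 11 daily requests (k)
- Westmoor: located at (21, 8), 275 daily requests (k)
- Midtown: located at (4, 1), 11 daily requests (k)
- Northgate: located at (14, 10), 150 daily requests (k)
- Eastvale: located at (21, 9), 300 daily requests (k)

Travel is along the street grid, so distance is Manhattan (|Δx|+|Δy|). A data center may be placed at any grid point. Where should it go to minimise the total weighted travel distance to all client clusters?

Manhattan distance separates: Σwᵢ(|x−xᵢ|+|y−yᵢ|) = Σwᵢ|x−xᵢ| + Σwᵢ|y−yᵢ|, so x and y are optimised independently as 1-D weighted medians.
Total weight W = 747; half = 373.5.
x-coordinate, sorted with cumulative weight:
  x=4 (Midtown, w=11) cum 11
  x=8 (Southcross, w=11) cum 22
  x=14 (Northgate, w=150) cum 172
  x=21 (Westmoor, w=275) cum 447  ← median
  x=21 (Eastvale, w=300) cum 747
⇒ x* = 21
y-coordinate, sorted with cumulative weight:
  y=1 (Midtown, w=11) cum 11
  y=8 (Westmoor, w=275) cum 286
  y=9 (Eastvale, w=300) cum 586  ← median
  y=10 (Northgate, w=150) cum 736
  y=24 (Southcross, w=11) cum 747
⇒ y* = 9

(21, 9)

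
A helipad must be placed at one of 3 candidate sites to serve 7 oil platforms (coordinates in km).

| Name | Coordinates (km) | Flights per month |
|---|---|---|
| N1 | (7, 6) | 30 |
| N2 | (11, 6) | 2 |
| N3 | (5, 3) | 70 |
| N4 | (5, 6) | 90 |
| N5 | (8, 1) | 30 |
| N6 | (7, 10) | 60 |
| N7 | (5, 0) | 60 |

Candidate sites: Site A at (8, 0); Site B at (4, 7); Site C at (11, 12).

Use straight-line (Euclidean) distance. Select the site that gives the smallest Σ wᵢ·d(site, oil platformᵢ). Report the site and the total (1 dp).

Total weighted distance at each candidate:
  Site A (8, 0): total = 1909.6
  Site B (4, 7): total = 1420.1
  Site C (11, 12): total = 3164.5
Minimum is at Site B with total 1420.1 km.

Site B, total 1420.1 km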